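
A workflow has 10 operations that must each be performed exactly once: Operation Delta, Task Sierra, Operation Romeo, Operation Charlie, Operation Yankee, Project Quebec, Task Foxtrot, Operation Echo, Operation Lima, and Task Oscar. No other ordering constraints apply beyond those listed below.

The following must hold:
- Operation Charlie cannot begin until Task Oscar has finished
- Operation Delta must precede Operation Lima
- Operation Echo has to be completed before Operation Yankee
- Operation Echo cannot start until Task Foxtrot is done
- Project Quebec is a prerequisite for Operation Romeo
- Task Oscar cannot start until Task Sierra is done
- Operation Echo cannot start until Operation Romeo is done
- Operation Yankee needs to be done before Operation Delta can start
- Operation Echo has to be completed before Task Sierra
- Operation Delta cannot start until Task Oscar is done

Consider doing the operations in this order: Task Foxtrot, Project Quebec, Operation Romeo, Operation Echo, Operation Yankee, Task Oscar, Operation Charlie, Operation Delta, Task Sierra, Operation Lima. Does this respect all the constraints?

In the proposed order, Task Oscar appears before Task Sierra.
But one of the constraints requires Task Sierra before Task Oscar, so this ordering violates it.

No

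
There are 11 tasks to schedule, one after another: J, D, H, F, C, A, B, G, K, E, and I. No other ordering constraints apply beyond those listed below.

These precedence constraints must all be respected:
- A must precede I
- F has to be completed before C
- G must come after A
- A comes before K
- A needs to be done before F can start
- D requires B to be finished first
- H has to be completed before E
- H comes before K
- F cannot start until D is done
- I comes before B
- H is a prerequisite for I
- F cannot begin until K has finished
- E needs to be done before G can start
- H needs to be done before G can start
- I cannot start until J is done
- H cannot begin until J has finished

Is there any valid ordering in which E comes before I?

Yes

No chain of constraints runs from I to E, so I is not required to come first.
That means at least one valid schedule has E before I.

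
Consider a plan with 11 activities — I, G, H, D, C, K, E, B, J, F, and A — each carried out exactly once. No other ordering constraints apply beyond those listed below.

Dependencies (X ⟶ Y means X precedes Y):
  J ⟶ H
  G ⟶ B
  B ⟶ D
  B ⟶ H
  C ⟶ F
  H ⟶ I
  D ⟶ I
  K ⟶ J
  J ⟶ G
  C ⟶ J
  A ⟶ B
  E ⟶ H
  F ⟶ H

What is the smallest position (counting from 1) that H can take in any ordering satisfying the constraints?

9

The activities that are forced before H, directly or transitively, are G, C, K, E, B, J, F, A. That's 8 activities.
With 8 mandatory predecessors, the earliest H can sit is position 8+1 = 9, and placing just those 8 first achieves it.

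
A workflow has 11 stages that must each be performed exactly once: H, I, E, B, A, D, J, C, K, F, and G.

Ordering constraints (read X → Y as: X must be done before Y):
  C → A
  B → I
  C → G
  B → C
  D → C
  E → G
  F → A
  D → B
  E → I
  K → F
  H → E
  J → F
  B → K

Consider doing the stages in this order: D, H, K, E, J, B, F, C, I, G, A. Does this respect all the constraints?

Here B comes after K.
But one of the constraints requires B before K, so this ordering violates it.

No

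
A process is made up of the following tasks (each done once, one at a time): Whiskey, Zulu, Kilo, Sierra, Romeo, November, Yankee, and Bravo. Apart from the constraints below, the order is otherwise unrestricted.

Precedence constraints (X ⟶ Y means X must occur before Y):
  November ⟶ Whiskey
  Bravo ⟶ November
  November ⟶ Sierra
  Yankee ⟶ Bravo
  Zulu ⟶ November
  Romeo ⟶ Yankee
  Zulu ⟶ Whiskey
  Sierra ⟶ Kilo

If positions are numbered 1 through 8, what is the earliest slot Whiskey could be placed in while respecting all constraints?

6

Working backwards through the constraints from Whiskey, its full set of required predecessors is Zulu, Romeo, November, Yankee, Bravo — 5 of them.
With 5 mandatory predecessors, the earliest Whiskey can sit is position 5+1 = 6, and placing just those 5 first achieves it.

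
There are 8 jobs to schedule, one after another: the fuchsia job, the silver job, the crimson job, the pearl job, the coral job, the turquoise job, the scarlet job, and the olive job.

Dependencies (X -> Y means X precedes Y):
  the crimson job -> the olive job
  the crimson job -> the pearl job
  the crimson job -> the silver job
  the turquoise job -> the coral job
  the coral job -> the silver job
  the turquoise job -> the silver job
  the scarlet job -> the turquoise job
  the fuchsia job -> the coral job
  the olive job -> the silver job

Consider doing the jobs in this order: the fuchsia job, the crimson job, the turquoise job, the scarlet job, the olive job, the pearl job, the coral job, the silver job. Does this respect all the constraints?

No

In the proposed order, the turquoise job appears before the scarlet job.
That contradicts the constraint that the scarlet job must precede the turquoise job.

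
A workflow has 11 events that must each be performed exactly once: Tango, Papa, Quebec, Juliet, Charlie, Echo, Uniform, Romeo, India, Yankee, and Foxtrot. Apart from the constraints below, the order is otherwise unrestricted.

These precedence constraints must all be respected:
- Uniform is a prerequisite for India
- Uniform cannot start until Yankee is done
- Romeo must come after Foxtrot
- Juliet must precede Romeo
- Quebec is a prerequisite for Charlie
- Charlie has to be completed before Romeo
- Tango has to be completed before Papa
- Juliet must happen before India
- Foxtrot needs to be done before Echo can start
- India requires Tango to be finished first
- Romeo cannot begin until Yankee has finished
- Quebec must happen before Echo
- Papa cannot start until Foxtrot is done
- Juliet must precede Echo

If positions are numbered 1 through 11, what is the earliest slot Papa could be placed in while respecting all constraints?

Every event that must precede Papa has to come before it. Tracing all chains that end at Papa, those events are: Tango, Foxtrot — 2 in total.
So at minimum 2 events come before Papa, putting Papa no earlier than position 3. That position is achievable by scheduling exactly those predecessors first.

3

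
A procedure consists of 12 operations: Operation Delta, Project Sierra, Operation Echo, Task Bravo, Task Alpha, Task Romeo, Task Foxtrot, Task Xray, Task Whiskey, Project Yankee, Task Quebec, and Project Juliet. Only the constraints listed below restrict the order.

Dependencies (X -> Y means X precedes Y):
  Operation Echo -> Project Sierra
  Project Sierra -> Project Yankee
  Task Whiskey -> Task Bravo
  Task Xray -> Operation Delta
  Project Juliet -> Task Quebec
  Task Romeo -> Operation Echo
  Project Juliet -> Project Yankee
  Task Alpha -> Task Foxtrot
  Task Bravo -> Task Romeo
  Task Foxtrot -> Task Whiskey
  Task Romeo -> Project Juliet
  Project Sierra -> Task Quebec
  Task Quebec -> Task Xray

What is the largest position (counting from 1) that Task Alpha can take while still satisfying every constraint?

Every operation that must follow Task Alpha has to come after it. Tracing all chains starting from Task Alpha, those operations are: Operation Delta, Project Sierra, Operation Echo, Task Bravo, Task Romeo, Task Foxtrot, Task Xray, Task Whiskey, Project Yankee, Task Quebec, Project Juliet — 11 in total.
With 11 mandatory successors out of 12 operations total, the latest slot for Task Alpha is 12−11 = 1, and it's reachable by doing all non-successors before Task Alpha.

1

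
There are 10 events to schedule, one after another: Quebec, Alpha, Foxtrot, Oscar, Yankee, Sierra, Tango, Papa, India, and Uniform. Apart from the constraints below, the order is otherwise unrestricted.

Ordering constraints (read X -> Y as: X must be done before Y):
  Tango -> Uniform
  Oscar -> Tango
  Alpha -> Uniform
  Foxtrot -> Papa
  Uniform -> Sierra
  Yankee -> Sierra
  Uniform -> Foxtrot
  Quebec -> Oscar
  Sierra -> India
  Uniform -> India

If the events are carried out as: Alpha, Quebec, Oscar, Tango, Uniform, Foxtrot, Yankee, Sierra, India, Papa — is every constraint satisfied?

Yes

Checking each listed constraint against this order: for instance, Foxtrot is in position 6 and Papa in position 10, so that constraint holds — and the remaining constraints check out the same way.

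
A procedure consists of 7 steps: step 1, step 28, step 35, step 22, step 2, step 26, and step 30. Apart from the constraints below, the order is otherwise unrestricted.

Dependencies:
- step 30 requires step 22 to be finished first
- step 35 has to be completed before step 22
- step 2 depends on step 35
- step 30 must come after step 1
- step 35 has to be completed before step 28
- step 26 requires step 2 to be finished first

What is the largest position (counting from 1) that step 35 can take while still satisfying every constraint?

Following every chain forward from step 35, the steps that must come later are step 28, step 22, step 2, step 26, step 30 — 5 of them.
With 5 mandatory successors out of 7 steps total, the latest slot for step 35 is 7−5 = 2, and it's reachable by doing all non-successors before step 35.

2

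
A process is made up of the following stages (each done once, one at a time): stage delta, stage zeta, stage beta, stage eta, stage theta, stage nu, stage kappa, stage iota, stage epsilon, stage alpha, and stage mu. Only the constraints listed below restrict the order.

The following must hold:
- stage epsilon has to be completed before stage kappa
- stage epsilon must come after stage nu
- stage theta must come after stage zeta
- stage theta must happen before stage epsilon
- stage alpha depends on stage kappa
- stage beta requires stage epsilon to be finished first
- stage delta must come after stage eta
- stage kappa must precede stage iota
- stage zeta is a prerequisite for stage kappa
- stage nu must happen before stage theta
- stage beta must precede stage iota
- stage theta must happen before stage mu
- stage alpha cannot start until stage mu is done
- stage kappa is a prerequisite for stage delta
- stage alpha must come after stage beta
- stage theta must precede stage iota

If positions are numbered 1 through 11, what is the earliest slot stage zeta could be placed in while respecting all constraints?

1

Stage zeta has no prerequisites at all, so it can go in position 1.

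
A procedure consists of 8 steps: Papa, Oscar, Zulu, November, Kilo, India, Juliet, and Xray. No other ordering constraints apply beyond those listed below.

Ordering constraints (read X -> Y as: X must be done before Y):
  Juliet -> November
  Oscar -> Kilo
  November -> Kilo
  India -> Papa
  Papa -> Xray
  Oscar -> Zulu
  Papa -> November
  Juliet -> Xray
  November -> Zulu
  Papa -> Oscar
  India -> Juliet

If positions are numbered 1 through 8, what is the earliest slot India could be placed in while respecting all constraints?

1

No constraint forces any other step before India, so it can be placed first.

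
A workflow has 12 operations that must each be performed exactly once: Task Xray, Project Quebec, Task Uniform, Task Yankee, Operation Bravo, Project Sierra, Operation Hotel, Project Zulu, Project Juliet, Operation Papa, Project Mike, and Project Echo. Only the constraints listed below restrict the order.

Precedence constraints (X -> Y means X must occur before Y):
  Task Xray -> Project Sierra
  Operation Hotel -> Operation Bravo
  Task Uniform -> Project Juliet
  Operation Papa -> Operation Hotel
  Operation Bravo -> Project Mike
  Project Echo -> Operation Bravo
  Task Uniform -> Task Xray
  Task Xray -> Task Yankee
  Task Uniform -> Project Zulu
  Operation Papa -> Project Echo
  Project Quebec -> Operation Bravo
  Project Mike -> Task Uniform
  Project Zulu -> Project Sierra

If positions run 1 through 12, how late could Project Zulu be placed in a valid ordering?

The only operation forced after Project Zulu (directly or by a chain) is Project Sierra.
With 1 mandatory successor out of 12 operations total, the latest slot for Project Zulu is 12−1 = 11, and it's reachable by doing all non-successors before Project Zulu.

11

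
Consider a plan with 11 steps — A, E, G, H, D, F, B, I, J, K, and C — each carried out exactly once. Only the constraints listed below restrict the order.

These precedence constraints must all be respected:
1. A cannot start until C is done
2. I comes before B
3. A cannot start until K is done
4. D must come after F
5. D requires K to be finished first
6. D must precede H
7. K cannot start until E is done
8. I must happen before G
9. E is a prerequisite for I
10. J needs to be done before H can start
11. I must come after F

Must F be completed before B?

Chaining the stated constraints: F → I → B.
So F must precede B in any valid ordering.

Yes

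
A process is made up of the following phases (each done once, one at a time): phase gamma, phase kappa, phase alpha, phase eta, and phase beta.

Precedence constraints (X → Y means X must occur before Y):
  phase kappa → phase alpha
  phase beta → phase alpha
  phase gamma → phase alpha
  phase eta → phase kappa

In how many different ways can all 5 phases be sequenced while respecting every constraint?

12

3 phases have no prerequisites (phase gamma, phase eta, phase beta), so any of them could come first.
Enumerating by repeatedly choosing an available phase (one whose prerequisites are all placed) gives 12 distinct complete orderings.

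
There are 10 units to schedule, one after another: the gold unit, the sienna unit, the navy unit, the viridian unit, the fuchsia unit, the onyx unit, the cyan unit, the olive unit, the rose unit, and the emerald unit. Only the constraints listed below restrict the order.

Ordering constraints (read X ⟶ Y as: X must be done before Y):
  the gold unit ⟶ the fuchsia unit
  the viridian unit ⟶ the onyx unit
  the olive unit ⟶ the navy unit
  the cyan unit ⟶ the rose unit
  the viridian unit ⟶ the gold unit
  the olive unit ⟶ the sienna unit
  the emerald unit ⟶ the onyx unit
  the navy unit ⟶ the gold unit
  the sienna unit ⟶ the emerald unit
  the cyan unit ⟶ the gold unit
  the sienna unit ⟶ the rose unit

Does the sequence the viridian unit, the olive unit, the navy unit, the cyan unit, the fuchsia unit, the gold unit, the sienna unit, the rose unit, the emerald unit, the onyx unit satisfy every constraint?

The sequence places the fuchsia unit ahead of the gold unit.
Since the gold unit is required before the fuchsia unit, the ordering is invalid.

No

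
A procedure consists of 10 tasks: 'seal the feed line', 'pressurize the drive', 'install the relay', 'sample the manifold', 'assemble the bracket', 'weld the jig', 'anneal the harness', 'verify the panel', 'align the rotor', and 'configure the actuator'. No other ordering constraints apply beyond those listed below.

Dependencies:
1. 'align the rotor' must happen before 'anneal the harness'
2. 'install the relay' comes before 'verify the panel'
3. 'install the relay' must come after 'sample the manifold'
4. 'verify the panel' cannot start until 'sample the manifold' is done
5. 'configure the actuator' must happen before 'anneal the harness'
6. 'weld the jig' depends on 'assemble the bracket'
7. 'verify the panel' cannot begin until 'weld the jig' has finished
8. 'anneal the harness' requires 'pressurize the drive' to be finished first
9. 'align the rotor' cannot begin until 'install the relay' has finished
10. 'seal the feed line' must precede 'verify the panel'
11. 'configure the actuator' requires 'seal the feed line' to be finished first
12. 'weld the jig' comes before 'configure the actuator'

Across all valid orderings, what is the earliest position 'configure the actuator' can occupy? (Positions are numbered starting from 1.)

4

Working backwards through the constraints from 'configure the actuator', its full set of required predecessors is 'seal the feed line', 'assemble the bracket', 'weld the jig' — 3 of them.
So at minimum 3 tasks come before 'configure the actuator', putting 'configure the actuator' no earlier than position 4. That position is achievable by scheduling exactly those predecessors first.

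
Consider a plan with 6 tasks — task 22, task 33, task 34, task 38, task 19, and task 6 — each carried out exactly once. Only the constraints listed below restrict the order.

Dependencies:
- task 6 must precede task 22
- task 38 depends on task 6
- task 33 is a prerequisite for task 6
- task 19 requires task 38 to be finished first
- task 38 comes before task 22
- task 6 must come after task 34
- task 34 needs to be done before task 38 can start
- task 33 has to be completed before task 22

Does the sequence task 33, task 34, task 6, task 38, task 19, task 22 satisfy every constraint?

Going through the constraints one by one, each required predecessor appears earlier in the sequence than its dependent — e.g. task 33 (position 1) is before task 22 (position 6), as required.

Yes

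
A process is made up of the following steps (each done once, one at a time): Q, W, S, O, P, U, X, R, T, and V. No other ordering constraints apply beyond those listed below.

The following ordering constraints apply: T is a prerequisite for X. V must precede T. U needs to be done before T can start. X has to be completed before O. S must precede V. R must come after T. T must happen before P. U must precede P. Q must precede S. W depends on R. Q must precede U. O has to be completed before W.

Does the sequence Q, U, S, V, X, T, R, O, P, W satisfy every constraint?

In the proposed order, X appears before T.
But one of the constraints requires T before X, so this ordering violates it.

No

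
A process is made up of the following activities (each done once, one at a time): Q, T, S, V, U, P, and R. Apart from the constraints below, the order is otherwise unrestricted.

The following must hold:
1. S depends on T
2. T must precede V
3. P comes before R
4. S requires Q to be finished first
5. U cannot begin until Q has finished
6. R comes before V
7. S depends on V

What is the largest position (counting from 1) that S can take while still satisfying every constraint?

7

S has no required successors, so nothing stops it from going last (position 7).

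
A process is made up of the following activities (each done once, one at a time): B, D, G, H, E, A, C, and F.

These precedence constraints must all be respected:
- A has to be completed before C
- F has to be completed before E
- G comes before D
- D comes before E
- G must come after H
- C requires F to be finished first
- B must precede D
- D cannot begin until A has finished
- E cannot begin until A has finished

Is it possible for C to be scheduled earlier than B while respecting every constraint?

No chain of constraints runs from B to C, so B is not required to come first.
So a valid ordering placing C earlier than B exists.

Yes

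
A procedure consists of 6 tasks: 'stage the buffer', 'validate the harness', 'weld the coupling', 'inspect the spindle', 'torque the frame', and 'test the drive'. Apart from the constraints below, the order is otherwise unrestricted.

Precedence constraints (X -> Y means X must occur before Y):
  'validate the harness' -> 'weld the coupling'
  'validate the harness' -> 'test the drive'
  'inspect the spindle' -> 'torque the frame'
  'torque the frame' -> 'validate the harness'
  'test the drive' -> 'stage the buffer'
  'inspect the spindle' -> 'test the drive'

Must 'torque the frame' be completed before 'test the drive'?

Tracing the constraints gives a chain: 'torque the frame' → 'validate the harness' → 'test the drive'.
Hence 'torque the frame' necessarily comes before 'test the drive'.

Yes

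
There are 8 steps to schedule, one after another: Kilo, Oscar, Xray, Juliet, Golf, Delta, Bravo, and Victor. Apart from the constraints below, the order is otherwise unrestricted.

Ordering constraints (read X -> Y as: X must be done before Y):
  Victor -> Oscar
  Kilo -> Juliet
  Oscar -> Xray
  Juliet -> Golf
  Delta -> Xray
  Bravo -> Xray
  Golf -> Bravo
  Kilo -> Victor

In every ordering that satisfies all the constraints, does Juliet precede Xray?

Yes

Tracing the constraints gives a chain: Juliet → Golf → Bravo → Xray.
That forces Juliet before Xray in every valid schedule.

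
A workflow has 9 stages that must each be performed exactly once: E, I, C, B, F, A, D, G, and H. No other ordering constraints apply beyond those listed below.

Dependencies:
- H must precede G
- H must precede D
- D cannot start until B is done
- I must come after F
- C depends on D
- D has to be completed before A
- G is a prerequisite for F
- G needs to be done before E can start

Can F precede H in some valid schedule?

The constraints give a chain H → G → F, which forces H before F.
Hence F can never be scheduled before H.

No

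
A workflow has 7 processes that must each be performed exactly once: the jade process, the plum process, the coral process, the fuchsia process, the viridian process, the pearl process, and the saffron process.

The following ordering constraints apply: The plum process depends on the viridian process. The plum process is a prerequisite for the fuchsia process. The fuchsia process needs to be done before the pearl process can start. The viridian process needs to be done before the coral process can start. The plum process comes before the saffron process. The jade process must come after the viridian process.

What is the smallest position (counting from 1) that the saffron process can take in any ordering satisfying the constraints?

Working backwards through the constraints from the saffron process, its full set of required predecessors is the plum process, the viridian process — 2 of them.
With 2 mandatory predecessors, the earliest the saffron process can sit is position 2+1 = 3, and placing just those 2 first achieves it.

3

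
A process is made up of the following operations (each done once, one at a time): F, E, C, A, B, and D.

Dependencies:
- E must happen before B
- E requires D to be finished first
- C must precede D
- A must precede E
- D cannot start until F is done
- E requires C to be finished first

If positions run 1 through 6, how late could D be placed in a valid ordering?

4

Every operation that must follow D has to come after it. Tracing all chains starting from D, those operations are: E, B — 2 in total.
With 2 mandatory successors out of 6 operations total, the latest slot for D is 6−2 = 4, and it's reachable by doing all non-successors before D.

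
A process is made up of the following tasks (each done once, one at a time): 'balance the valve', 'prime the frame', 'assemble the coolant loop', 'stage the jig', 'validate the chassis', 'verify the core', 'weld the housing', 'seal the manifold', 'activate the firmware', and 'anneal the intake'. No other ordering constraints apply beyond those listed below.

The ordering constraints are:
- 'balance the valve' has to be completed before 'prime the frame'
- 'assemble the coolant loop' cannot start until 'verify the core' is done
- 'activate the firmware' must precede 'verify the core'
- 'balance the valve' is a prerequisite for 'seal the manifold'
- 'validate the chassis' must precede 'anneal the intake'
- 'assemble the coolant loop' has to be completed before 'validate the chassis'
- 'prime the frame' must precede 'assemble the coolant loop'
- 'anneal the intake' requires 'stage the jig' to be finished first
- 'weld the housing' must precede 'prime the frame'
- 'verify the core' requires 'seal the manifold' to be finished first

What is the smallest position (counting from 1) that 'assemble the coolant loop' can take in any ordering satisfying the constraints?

7

Working backwards through the constraints from 'assemble the coolant loop', its full set of required predecessors is 'balance the valve', 'prime the frame', 'verify the core', 'weld the housing', 'seal the manifold', 'activate the firmware' — 6 of them.
So at minimum 6 tasks come before 'assemble the coolant loop', putting 'assemble the coolant loop' no earlier than position 7. That position is achievable by scheduling exactly those predecessors first.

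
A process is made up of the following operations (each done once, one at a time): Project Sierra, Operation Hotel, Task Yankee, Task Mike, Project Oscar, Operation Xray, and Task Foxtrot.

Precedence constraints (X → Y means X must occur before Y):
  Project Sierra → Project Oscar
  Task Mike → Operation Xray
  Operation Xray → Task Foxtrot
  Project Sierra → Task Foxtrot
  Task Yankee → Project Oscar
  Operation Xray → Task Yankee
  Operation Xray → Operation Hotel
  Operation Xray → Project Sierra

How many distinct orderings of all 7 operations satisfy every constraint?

25

Task Mike is the only operation with nothing required before it, so every ordering starts there.
Systematically extending each partial ordering one operation at a time and counting, there are 25 complete orderings.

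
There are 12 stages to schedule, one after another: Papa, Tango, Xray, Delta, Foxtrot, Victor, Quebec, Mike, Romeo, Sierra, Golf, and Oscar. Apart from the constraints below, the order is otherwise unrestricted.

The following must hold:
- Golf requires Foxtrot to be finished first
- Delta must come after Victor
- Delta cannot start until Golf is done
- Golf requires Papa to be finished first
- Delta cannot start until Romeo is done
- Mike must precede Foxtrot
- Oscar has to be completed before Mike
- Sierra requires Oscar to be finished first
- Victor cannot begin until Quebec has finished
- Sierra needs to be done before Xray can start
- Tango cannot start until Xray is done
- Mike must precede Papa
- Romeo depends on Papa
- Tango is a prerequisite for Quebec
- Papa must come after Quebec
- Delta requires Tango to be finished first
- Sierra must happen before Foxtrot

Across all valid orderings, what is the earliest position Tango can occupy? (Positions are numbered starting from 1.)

4

Working backwards through the constraints from Tango, its full set of required predecessors is Xray, Sierra, Oscar — 3 of them.
With 3 mandatory predecessors, the earliest Tango can sit is position 3+1 = 4, and placing just those 3 first achieves it.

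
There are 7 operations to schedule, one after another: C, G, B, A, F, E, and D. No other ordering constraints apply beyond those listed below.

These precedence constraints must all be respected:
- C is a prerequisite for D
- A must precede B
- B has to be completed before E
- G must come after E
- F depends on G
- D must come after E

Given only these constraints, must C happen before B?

No

Nothing in the constraints links C and B; they are unordered relative to each other.
There exist valid orderings with B before C, so C is not required to come first.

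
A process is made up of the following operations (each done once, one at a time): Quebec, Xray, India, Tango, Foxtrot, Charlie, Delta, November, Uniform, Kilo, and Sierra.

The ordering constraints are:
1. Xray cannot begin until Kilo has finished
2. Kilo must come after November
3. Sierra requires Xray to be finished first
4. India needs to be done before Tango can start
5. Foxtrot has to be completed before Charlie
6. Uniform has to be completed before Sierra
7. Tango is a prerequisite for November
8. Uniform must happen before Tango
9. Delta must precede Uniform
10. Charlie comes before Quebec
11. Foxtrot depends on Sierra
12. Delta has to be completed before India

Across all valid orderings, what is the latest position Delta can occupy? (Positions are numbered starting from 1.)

The operations that are forced after Delta, directly or by a chain of constraints, are Quebec, Xray, India, Tango, Foxtrot, Charlie, November, Uniform, Kilo, Sierra. That's 10 operations.
So at least 10 operations follow Delta, putting Delta no later than position 1. That position is achievable by scheduling everything else first.

1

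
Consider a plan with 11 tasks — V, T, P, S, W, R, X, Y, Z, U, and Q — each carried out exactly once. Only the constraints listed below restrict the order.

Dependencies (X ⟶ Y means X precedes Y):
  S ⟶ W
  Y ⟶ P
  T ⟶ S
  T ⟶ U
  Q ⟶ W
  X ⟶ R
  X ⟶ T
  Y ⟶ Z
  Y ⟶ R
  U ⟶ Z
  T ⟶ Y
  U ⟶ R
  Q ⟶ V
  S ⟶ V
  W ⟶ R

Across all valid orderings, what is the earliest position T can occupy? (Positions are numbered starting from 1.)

The only task forced before T (directly or transitively) is X.
With 1 mandatory predecessor, the earliest T can sit is position 1+1 = 2, and placing just that one first achieves it.

2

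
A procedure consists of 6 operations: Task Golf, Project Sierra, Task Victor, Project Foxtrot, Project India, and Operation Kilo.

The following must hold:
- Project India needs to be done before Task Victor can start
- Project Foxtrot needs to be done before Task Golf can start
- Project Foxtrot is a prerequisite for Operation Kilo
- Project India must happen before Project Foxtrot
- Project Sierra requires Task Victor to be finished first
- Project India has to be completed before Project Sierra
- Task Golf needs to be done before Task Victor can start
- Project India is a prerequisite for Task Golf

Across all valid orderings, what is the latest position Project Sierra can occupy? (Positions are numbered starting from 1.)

No constraint forces any operation after Project Sierra, so it can be placed last, in position 6.

6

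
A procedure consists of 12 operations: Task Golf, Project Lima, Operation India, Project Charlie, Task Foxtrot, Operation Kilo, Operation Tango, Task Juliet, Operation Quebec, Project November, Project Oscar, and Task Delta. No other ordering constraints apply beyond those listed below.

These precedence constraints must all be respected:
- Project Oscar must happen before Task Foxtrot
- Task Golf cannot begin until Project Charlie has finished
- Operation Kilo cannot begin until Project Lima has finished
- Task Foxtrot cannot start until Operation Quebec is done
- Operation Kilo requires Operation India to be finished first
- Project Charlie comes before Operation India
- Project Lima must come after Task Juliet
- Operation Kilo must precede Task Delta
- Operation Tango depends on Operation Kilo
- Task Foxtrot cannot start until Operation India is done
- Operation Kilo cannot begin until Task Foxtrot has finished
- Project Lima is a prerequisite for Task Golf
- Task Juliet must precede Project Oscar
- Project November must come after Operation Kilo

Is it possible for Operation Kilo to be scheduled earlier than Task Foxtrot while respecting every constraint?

There is a dependency chain Task Foxtrot → Operation Kilo, so Operation Kilo always comes after Task Foxtrot.
So no valid ordering can have Operation Kilo before Task Foxtrot.

No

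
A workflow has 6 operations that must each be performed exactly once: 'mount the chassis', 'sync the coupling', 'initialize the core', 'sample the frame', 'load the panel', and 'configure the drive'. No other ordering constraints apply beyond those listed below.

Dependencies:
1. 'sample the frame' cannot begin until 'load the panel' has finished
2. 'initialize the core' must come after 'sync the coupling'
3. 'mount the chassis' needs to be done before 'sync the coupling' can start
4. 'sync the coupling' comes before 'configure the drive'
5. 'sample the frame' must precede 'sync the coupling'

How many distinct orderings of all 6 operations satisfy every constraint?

6

The operations with no prerequisites are 'mount the chassis', 'load the panel'; any of them can be placed first.
Counting all ways to extend the partial order to a total order gives 6.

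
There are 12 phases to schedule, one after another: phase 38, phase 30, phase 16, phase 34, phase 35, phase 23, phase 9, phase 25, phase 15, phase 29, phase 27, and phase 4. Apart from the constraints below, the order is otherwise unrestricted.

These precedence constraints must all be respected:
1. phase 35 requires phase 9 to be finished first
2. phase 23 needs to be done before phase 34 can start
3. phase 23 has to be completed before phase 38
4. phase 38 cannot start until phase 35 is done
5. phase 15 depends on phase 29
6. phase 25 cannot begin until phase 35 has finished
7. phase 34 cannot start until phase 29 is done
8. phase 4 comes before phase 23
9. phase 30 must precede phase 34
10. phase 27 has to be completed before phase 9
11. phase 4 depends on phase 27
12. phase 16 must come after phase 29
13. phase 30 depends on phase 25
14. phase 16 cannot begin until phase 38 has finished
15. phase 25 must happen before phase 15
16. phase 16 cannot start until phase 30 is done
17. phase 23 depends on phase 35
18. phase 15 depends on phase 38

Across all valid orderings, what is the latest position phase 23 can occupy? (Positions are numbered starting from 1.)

Every phase that must follow phase 23 has to come after it. Tracing all chains starting from phase 23, those phases are: phase 38, phase 16, phase 34, phase 15 — 4 in total.
So at least 4 phases follow phase 23, putting phase 23 no later than position 8. That position is achievable by scheduling everything else first.

8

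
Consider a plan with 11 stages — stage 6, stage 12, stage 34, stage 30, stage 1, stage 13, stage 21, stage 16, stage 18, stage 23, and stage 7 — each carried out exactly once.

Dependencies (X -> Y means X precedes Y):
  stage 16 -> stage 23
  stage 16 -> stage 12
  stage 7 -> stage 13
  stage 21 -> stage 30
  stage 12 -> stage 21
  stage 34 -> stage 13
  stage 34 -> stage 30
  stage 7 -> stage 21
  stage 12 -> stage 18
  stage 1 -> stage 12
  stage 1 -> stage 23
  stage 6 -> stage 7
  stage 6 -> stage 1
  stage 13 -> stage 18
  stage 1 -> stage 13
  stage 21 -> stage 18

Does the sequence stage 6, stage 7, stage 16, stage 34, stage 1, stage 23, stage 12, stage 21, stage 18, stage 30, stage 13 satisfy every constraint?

No

In the proposed order, stage 18 appears before stage 13.
But one of the constraints requires stage 13 before stage 18, so this ordering violates it.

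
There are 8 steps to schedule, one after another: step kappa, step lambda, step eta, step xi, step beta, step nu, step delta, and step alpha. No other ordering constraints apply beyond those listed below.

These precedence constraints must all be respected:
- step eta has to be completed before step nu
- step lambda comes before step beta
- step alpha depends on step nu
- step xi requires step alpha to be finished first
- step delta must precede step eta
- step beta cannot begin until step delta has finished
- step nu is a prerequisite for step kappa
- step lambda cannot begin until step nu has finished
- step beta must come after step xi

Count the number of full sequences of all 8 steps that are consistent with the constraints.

15

Only step delta has no prerequisites, so it must go first.
Systematically extending each partial ordering one step at a time and counting, there are 15 complete orderings.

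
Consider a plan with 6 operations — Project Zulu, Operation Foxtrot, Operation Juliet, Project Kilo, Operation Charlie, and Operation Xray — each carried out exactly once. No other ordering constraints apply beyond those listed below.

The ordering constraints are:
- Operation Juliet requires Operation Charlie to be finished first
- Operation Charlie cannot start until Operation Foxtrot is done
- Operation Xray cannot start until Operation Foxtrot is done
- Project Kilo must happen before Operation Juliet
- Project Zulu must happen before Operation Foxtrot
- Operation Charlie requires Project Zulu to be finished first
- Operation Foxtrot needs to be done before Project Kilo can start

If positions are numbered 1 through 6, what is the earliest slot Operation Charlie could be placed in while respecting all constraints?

3

Every operation that must precede Operation Charlie has to come before it. Tracing all chains that end at Operation Charlie, those operations are: Project Zulu, Operation Foxtrot — 2 in total.
With 2 mandatory predecessors, the earliest Operation Charlie can sit is position 2+1 = 3, and placing just those 2 first achieves it.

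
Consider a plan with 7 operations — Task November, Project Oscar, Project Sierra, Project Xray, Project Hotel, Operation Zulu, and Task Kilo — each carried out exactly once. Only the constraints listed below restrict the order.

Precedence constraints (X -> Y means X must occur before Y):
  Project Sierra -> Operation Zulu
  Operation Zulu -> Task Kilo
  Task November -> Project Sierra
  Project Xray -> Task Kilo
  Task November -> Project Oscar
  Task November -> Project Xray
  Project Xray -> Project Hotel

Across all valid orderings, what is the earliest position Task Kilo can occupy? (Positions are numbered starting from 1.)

5

Every operation that must precede Task Kilo has to come before it. Tracing all chains that end at Task Kilo, those operations are: Task November, Project Sierra, Project Xray, Operation Zulu — 4 in total.
So at minimum 4 operations come before Task Kilo, putting Task Kilo no earlier than position 5. That position is achievable by scheduling exactly those predecessors first.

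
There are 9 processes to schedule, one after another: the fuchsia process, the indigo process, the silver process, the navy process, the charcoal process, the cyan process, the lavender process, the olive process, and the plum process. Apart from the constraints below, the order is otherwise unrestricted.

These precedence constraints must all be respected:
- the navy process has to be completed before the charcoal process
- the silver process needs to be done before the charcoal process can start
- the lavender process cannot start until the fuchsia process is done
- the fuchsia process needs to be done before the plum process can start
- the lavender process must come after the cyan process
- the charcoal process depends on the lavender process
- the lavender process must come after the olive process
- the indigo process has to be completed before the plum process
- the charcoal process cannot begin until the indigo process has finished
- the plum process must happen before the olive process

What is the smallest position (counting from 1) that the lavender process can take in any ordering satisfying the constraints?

6

Every process that must precede the lavender process has to come before it. Tracing all chains that end at the lavender process, those processes are: the fuchsia process, the indigo process, the cyan process, the olive process, the plum process — 5 in total.
With 5 mandatory predecessors, the earliest the lavender process can sit is position 5+1 = 6, and placing just those 5 first achieves it.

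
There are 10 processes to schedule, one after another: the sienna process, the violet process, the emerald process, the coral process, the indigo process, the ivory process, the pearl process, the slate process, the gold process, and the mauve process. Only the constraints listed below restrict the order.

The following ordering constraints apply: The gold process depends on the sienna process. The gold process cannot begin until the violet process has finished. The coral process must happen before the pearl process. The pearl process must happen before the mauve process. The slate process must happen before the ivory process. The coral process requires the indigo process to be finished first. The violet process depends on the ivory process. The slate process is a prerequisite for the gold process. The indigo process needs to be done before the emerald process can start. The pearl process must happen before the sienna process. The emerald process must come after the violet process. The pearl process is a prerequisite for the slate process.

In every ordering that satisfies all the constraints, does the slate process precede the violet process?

Tracing the constraints gives a chain: the slate process → the ivory process → the violet process.
That forces the slate process before the violet process in every valid schedule.

Yes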